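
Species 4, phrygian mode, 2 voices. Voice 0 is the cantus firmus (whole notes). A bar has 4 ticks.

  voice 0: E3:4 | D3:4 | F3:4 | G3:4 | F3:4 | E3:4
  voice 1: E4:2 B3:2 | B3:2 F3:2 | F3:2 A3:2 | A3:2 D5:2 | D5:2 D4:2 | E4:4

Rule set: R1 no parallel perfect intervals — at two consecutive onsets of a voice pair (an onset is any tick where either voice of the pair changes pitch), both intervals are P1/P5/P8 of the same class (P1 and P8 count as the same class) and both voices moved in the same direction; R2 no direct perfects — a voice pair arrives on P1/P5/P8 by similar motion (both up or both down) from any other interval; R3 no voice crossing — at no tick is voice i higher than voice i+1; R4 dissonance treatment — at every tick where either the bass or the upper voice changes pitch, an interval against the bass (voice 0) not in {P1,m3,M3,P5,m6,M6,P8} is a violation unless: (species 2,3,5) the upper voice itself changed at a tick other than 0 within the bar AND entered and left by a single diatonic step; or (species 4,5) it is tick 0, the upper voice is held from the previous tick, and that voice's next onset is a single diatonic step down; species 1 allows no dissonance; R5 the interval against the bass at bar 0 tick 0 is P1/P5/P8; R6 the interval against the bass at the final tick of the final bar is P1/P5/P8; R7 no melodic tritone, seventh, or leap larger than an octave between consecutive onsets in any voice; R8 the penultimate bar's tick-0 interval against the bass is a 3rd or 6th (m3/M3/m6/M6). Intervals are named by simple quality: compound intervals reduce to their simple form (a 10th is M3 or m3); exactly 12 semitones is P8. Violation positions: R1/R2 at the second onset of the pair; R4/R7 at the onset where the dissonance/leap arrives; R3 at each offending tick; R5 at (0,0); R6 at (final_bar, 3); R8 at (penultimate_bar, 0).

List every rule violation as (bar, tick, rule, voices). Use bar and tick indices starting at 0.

bar 0: v0=E3 v1=E4 downbeat P8
bar 1: v0=D3 v1=B3 downbeat M6
bar 2: v0=F3 v1=F3 downbeat P1
bar 3: v0=G3 v1=A3 downbeat M2
bar 4: v0=F3 v1=D5 downbeat M6
bar 5: v0=E3 v1=E4 downbeat P8
  -> R7 @ bar 1 tick 2 v(1,): B3->F3 leap 6st
  -> R4 @ bar 3 tick 0 v(0, 1): G3/A3 M2 untreated
  -> R7 @ bar 3 tick 2 v(1,): A3->D5 leap 17st

(1, 2, R7, (1,))
(3, 0, R4, (0, 1))
(3, 2, R7, (1,))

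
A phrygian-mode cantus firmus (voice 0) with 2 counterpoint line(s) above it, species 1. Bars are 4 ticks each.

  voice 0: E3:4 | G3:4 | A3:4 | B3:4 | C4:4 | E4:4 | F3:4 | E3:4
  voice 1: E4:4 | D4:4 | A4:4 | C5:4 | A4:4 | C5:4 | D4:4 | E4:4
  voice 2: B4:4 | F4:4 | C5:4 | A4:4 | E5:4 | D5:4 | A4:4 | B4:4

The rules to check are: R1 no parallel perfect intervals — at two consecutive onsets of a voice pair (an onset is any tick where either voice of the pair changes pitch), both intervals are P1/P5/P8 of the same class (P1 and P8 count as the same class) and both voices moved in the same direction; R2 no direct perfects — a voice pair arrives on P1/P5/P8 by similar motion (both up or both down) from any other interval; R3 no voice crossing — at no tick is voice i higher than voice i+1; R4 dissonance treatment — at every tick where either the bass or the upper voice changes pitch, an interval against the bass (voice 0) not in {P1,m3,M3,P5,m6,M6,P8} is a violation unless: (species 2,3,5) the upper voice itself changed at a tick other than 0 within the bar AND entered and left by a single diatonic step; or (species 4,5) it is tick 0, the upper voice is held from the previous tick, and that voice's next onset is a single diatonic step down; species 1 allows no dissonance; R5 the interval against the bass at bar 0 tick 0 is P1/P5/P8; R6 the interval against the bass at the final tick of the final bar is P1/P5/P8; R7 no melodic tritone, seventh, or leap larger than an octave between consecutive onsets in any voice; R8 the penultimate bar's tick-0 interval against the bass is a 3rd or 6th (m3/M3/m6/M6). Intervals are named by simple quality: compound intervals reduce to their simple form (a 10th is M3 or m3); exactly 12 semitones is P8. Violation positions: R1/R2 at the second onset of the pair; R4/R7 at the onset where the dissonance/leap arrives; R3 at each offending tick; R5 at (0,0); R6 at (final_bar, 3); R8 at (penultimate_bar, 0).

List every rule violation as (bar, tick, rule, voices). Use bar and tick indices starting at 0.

bar 0: v0=E3 v1=E4 v2=B4 downbeat P5
bar 1: v0=G3 v1=D4 v2=F4 downbeat m7
bar 2: v0=A3 v1=A4 v2=C5 downbeat m3
bar 3: v0=B3 v1=C5 v2=A4 downbeat m7
bar 4: v0=C4 v1=A4 v2=E5 downbeat M3
bar 5: v0=E4 v1=C5 v2=D5 downbeat m7
bar 6: v0=F3 v1=D4 v2=A4 downbeat M3
bar 7: v0=E3 v1=E4 v2=B4 downbeat P5
  -> R4 @ bar 1 tick 0 v(0, 2): G3/F4 m7 untreated
  -> R7 @ bar 1 tick 0 v(2,): B4->F4 leap 6st
  -> R2 @ bar 2 tick 0 v(0, 1): G3/D4 P5 -> A3/A4 P8 similar
  -> R3 @ bar 3 tick 0 v(1, 2): C5 above A4
  -> R4 @ bar 3 tick 0 v(0, 1): B3/C5 m2 untreated
  -> R4 @ bar 3 tick 0 v(0, 2): B3/A4 m7 untreated
  -> R3 @ bar 3 tick 1 v(1, 2): C5 above A4
  -> R3 @ bar 3 tick 2 v(1, 2): C5 above A4
  -> R3 @ bar 3 tick 3 v(1, 2): C5 above A4
  -> R4 @ bar 5 tick 0 v(0, 2): E4/D5 m7 untreated
  -> R2 @ bar 6 tick 0 v(1, 2): C5/D5 M2 -> D4/A4 P5 similar
  -> R7 @ bar 6 tick 0 v(0,): E4->F3 leap 11st
  -> R7 @ bar 6 tick 0 v(1,): C5->D4 leap 10st
  -> R1 @ bar 7 tick 0 v(1, 2): D4/A4 P5 -> E4/B4 P5 similar

(1, 0, R4, (0, 2))
(1, 0, R7, (2,))
(2, 0, R2, (0, 1))
(3, 0, R3, (1, 2))
(3, 0, R4, (0, 1))
(3, 0, R4, (0, 2))
(3, 1, R3, (1, 2))
(3, 2, R3, (1, 2))
(3, 3, R3, (1, 2))
(5, 0, R4, (0, 2))
(6, 0, R2, (1, 2))
(6, 0, R7, (0,))
(6, 0, R7, (1,))
(7, 0, R1, (1, 2))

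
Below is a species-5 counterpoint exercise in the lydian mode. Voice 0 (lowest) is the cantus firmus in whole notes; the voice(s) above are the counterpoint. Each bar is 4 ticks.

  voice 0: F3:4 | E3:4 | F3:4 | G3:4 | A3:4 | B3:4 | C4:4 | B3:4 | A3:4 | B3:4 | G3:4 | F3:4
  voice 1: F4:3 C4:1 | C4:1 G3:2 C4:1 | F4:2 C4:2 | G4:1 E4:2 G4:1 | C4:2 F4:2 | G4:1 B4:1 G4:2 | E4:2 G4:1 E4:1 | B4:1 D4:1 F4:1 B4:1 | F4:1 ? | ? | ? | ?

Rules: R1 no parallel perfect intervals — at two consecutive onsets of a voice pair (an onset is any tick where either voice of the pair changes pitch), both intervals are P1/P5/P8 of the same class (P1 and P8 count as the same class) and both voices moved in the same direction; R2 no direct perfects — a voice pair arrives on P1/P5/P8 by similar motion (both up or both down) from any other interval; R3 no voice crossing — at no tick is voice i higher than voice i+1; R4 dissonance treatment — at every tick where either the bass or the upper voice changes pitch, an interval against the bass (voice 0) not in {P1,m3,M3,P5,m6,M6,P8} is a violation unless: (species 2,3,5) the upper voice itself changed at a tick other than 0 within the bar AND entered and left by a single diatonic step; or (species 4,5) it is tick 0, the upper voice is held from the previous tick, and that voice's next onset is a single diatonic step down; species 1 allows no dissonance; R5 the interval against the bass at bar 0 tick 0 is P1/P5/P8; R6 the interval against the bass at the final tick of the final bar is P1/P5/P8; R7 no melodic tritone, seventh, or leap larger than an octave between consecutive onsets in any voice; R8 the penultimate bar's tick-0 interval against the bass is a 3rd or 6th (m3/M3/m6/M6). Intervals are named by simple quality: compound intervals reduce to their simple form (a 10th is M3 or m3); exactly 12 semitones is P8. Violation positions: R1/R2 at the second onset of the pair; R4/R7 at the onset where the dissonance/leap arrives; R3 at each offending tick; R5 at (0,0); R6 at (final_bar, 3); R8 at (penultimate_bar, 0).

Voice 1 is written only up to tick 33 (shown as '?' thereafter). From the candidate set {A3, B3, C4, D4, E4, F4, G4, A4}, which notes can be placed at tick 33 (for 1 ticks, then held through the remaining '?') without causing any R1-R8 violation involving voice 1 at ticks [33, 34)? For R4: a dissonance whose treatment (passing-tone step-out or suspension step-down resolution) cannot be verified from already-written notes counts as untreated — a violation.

{A3, A4, C4, E4, F4}

A3: legal
B3: violates R4,R7
C4: legal
D4: violates R4
E4: legal
F4: legal
G4: violates R4
A4: legal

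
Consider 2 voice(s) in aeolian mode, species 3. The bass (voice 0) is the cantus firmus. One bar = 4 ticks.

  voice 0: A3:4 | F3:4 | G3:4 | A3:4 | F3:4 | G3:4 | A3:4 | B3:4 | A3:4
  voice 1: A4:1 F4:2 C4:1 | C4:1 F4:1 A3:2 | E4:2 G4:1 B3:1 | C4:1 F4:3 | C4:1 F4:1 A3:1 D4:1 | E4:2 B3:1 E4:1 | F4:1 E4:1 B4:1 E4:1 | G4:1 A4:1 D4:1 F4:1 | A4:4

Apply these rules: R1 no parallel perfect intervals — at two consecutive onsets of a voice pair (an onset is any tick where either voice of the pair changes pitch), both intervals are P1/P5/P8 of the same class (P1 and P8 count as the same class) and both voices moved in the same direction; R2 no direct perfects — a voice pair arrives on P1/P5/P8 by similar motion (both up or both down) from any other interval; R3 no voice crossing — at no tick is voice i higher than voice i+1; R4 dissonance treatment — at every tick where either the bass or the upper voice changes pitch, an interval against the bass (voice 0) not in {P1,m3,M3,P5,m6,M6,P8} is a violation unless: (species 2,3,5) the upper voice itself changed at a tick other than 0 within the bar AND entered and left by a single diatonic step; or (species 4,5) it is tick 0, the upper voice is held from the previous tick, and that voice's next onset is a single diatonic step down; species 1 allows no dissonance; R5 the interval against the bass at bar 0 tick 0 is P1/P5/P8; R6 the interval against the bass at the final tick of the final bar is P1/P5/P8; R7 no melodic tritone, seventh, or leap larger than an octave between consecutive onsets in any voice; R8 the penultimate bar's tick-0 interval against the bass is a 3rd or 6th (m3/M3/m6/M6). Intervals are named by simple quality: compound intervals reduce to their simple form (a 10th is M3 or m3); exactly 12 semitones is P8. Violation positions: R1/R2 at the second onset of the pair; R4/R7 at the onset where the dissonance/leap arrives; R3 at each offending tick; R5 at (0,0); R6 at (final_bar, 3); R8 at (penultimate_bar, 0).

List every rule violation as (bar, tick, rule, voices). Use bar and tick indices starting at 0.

(4, 0, R2, (0, 1))
(6, 2, R4, (0, 1))
(7, 1, R4, (0, 1))
(7, 3, R4, (0, 1))

bar 0: v0=A3 v1=A4 downbeat P8
bar 1: v0=F3 v1=C4 downbeat P5
bar 2: v0=G3 v1=E4 downbeat M6
bar 3: v0=A3 v1=C4 downbeat m3
bar 4: v0=F3 v1=C4 downbeat P5
bar 5: v0=G3 v1=E4 downbeat M6
bar 6: v0=A3 v1=F4 downbeat m6
bar 7: v0=B3 v1=G4 downbeat m6
bar 8: v0=A3 v1=A4 downbeat P8
  -> R2 @ bar 4 tick 0 v(0, 1): A3/F4 m6 -> F3/C4 P5 similar
  -> R4 @ bar 6 tick 2 v(0, 1): A3/B4 M2 untreated
  -> R4 @ bar 7 tick 1 v(0, 1): B3/A4 m7 untreated
  -> R4 @ bar 7 tick 3 v(0, 1): B3/F4 TT untreated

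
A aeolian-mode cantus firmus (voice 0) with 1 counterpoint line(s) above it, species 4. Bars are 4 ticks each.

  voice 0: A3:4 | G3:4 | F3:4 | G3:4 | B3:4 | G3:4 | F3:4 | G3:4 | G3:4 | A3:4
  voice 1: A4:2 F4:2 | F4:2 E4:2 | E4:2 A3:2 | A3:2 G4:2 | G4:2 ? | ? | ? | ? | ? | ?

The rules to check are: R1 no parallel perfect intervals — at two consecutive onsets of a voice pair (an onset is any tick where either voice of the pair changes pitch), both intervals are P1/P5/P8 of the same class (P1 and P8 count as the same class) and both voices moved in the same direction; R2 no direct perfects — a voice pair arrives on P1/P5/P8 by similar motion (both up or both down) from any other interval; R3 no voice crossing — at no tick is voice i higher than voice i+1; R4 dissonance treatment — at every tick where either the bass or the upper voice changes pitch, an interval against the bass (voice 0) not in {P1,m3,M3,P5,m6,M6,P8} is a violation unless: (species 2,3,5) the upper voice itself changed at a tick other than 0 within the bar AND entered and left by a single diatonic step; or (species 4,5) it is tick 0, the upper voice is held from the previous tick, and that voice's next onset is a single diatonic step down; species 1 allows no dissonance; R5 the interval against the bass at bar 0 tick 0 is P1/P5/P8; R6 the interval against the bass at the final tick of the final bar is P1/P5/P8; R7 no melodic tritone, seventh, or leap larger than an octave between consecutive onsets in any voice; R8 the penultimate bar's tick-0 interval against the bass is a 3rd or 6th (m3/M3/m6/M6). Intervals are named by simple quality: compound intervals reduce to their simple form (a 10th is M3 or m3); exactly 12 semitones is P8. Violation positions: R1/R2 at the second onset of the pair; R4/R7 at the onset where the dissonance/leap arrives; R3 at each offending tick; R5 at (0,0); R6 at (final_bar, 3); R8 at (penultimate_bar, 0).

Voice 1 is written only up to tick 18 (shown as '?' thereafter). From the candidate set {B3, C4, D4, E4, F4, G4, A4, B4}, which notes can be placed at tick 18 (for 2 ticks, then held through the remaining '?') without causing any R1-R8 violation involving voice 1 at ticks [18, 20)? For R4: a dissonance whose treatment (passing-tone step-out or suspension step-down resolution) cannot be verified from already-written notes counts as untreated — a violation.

{B3, B4, D4, G4}

B3: legal
C4: violates R4
D4: legal
E4: violates R4
F4: violates R4
G4: legal
A4: violates R4
B4: legal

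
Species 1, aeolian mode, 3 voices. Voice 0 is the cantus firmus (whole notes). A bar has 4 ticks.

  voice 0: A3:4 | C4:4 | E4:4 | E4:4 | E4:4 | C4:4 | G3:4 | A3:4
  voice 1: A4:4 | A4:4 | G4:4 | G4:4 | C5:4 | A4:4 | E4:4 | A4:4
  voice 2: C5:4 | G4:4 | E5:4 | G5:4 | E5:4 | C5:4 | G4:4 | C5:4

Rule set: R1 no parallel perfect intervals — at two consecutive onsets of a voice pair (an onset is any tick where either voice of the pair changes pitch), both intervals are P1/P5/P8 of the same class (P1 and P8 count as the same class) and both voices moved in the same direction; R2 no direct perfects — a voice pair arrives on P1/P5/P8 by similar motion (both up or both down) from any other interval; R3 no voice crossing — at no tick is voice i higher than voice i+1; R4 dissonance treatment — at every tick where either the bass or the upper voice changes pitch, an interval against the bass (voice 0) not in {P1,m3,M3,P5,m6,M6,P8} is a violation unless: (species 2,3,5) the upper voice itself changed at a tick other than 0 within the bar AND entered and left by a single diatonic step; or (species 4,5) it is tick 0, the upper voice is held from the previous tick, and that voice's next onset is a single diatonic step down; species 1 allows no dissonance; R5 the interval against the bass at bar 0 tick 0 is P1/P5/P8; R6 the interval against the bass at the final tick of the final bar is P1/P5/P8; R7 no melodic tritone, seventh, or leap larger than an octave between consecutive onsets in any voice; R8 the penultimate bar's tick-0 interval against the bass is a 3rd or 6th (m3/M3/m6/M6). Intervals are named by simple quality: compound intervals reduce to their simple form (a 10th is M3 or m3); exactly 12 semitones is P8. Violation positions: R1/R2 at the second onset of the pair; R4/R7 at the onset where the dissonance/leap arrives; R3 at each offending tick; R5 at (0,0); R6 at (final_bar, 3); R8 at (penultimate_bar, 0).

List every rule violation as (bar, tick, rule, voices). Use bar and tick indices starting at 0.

(0, 0, R5, (0, 2))
(1, 0, R3, (1, 2))
(1, 1, R3, (1, 2))
(1, 2, R3, (1, 2))
(1, 3, R3, (1, 2))
(2, 0, R2, (0, 2))
(5, 0, R1, (0, 2))
(6, 0, R1, (0, 2))
(6, 0, R8, (0, 2))
(7, 0, R2, (0, 1))
(7, 3, R6, (0, 2))

bar 0: v0=A3 v1=A4 v2=C5 downbeat m3
bar 1: v0=C4 v1=A4 v2=G4 downbeat P5
bar 2: v0=E4 v1=G4 v2=E5 downbeat P8
bar 3: v0=E4 v1=G4 v2=G5 downbeat m3
bar 4: v0=E4 v1=C5 v2=E5 downbeat P8
bar 5: v0=C4 v1=A4 v2=C5 downbeat P8
bar 6: v0=G3 v1=E4 v2=G4 downbeat P8
bar 7: v0=A3 v1=A4 v2=C5 downbeat m3
  -> R5 @ bar 0 tick 0 v(0, 2): opens on m3
  -> R3 @ bar 1 tick 0 v(1, 2): A4 above G4
  -> R3 @ bar 1 tick 1 v(1, 2): A4 above G4
  -> R3 @ bar 1 tick 2 v(1, 2): A4 above G4
  -> R3 @ bar 1 tick 3 v(1, 2): A4 above G4
  -> R2 @ bar 2 tick 0 v(0, 2): C4/G4 P5 -> E4/E5 P8 similar
  -> R1 @ bar 5 tick 0 v(0, 2): E4/E5 P8 -> C4/C5 P8 similar
  -> R1 @ bar 6 tick 0 v(0, 2): C4/C5 P8 -> G3/G4 P8 similar
  -> R8 @ bar 6 tick 0 v(0, 2): penult P8 not 3rd/6th
  -> R2 @ bar 7 tick 0 v(0, 1): G3/E4 M6 -> A3/A4 P8 similar
  -> R6 @ bar 7 tick 3 v(0, 2): closes on m3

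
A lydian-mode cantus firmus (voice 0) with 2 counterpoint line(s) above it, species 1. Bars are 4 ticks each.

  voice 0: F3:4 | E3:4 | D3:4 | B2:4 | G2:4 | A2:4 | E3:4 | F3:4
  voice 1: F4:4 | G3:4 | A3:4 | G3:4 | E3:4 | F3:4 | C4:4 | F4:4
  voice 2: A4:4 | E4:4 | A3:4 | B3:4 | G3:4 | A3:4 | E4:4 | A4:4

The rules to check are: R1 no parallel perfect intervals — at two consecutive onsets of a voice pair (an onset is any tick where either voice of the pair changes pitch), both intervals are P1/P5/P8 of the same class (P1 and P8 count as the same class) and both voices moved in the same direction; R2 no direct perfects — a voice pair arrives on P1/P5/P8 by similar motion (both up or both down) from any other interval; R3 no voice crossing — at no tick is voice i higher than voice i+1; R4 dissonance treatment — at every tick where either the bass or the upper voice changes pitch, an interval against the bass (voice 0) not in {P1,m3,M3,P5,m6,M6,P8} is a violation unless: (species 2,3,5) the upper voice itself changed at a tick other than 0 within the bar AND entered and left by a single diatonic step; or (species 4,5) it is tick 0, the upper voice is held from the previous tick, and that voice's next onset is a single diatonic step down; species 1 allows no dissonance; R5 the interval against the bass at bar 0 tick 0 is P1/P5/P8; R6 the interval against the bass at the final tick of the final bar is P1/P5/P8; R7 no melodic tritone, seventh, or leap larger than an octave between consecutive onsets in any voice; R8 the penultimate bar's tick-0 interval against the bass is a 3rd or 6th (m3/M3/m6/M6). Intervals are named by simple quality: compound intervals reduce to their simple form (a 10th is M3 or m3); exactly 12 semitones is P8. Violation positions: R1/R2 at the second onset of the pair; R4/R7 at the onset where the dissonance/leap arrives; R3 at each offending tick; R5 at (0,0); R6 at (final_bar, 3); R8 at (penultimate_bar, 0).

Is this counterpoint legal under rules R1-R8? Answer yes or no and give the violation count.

No (10 violations)

bar 0: v0=F3 v1=F4 v2=A4 (M3)
bar 1: v0=E3 v1=G3 v2=E4 (P8)
bar 2: v0=D3 v1=A3 v2=A3 (P5)
bar 3: v0=B2 v1=G3 v2=B3 (P8)
bar 4: v0=G2 v1=E3 v2=G3 (P8)
bar 5: v0=A2 v1=F3 v2=A3 (P8)
bar 6: v0=E3 v1=C4 v2=E4 (P8)
bar 7: v0=F3 v1=F4 v2=A4 (M3)
  R5 @ bar0.0: opens on M3
  R2 @ bar1.0: F3/A4 M3 -> E3/E4 P8 similar
  R7 @ bar1.0: F4->G3 leap 10st
  R2 @ bar2.0: E3/E4 P8 -> D3/A3 P5 similar
  R1 @ bar4.0: B2/B3 P8 -> G2/G3 P8 similar
  R1 @ bar5.0: G2/G3 P8 -> A2/A3 P8 similar
  R1 @ bar6.0: A2/A3 P8 -> E3/E4 P8 similar
  R8 @ bar6.0: penult P8 not 3rd/6th
  R2 @ bar7.0: E3/C4 m6 -> F3/F4 P8 similar
  R6 @ bar7.3: closes on M3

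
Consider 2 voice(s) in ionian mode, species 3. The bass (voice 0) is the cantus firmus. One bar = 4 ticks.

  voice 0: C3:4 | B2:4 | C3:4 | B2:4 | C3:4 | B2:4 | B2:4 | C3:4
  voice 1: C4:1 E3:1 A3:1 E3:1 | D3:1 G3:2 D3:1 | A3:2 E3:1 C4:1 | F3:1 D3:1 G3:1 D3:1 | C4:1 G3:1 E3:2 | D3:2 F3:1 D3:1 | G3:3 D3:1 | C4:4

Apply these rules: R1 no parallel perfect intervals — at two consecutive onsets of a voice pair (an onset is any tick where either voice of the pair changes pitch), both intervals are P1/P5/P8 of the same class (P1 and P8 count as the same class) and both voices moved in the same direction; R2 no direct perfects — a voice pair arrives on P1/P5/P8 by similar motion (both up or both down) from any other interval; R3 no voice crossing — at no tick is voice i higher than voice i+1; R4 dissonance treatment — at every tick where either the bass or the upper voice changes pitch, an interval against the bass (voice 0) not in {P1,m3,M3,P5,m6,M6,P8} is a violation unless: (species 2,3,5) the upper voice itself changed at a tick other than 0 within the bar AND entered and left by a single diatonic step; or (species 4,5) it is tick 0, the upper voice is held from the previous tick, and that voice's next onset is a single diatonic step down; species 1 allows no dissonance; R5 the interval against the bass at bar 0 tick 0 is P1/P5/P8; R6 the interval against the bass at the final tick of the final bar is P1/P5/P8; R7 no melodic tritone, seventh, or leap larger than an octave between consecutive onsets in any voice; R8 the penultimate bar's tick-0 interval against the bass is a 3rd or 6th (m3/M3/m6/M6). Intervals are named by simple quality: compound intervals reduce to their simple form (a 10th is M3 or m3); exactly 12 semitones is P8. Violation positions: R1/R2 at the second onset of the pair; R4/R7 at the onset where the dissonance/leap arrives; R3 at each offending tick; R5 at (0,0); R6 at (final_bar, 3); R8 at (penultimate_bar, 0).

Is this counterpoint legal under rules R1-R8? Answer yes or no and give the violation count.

bar 0: v0=C3 v1=C4 (P8)
bar 1: v0=B2 v1=D3 (m3)
bar 2: v0=C3 v1=A3 (M6)
bar 3: v0=B2 v1=F3 (TT)
bar 4: v0=C3 v1=C4 (P8)
bar 5: v0=B2 v1=D3 (m3)
bar 6: v0=B2 v1=G3 (m6)
bar 7: v0=C3 v1=C4 (P8)
  R4 @ bar3.0: B2/F3 TT untreated
  R2 @ bar4.0: B2/D3 m3 -> C3/C4 P8 similar
  R7 @ bar4.0: D3->C4 leap 10st
  R4 @ bar5.2: B2/F3 TT untreated
  R2 @ bar7.0: B2/D3 m3 -> C3/C4 P8 similar
  R7 @ bar7.0: D3->C4 leap 10st

No (6 violations)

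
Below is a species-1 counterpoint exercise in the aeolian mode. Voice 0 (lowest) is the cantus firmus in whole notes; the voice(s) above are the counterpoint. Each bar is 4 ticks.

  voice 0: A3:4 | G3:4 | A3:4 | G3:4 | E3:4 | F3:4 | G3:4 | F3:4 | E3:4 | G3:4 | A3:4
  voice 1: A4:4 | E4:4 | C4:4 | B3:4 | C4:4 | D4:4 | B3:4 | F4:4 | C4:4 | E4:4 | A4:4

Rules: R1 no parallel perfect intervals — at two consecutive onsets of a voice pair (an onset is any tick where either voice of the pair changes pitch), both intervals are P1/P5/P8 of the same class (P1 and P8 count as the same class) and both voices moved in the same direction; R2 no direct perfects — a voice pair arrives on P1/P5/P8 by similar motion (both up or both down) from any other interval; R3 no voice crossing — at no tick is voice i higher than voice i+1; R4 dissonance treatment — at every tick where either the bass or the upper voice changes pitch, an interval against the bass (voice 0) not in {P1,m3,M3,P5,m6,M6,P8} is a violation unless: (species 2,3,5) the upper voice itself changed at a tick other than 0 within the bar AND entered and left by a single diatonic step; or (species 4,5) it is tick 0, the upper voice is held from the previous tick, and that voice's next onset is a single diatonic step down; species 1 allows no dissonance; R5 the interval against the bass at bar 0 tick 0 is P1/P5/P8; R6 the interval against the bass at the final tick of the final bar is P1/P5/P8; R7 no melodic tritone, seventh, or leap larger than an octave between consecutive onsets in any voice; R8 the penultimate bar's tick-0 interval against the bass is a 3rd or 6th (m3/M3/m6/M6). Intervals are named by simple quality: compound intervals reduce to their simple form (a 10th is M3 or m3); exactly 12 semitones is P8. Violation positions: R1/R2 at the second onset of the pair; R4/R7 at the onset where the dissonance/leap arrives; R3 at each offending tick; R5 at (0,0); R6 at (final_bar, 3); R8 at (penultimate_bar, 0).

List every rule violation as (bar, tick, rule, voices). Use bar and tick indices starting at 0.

(7, 0, R7, (1,))
(10, 0, R2, (0, 1))

bar 0: v0=A3 v1=A4 downbeat P8
bar 1: v0=G3 v1=E4 downbeat M6
bar 2: v0=A3 v1=C4 downbeat m3
bar 3: v0=G3 v1=B3 downbeat M3
bar 4: v0=E3 v1=C4 downbeat m6
bar 5: v0=F3 v1=D4 downbeat M6
bar 6: v0=G3 v1=B3 downbeat M3
bar 7: v0=F3 v1=F4 downbeat P8
bar 8: v0=E3 v1=C4 downbeat m6
bar 9: v0=G3 v1=E4 downbeat M6
bar 10: v0=A3 v1=A4 downbeat P8
  -> R7 @ bar 7 tick 0 v(1,): B3->F4 leap 6st
  -> R2 @ bar 10 tick 0 v(0, 1): G3/E4 M6 -> A3/A4 P8 similar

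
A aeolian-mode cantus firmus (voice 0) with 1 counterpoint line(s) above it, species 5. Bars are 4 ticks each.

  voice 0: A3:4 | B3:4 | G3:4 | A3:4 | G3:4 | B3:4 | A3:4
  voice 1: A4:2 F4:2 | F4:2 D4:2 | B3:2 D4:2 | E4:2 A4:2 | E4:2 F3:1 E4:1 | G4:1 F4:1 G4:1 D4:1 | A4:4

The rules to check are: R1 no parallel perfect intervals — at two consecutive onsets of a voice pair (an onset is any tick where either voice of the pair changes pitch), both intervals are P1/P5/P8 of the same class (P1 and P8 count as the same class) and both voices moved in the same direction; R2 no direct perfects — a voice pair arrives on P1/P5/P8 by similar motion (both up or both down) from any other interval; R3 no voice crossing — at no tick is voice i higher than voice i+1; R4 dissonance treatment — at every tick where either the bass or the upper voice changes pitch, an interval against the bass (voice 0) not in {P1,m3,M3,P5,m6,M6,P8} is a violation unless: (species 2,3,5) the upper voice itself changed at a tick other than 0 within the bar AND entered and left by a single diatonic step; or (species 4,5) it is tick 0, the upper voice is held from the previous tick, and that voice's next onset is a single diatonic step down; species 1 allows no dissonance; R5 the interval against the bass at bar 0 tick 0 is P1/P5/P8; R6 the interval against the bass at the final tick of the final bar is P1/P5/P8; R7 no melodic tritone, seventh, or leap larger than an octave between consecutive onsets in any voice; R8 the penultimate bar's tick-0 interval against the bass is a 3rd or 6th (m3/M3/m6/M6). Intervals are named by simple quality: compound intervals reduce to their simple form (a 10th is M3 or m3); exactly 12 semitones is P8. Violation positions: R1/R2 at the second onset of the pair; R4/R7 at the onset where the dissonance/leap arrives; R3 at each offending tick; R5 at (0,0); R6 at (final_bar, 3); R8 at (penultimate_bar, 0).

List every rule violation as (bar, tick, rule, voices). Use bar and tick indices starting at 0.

(1, 0, R4, (0, 1))
(3, 0, R1, (0, 1))
(4, 2, R3, (0, 1))
(4, 2, R4, (0, 1))
(4, 2, R7, (1,))
(4, 3, R7, (1,))

bar 0: v0=A3 v1=A4 downbeat P8
bar 1: v0=B3 v1=F4 downbeat TT
bar 2: v0=G3 v1=B3 downbeat M3
bar 3: v0=A3 v1=E4 downbeat P5
bar 4: v0=G3 v1=E4 downbeat M6
bar 5: v0=B3 v1=G4 downbeat m6
bar 6: v0=A3 v1=A4 downbeat P8
  -> R4 @ bar 1 tick 0 v(0, 1): B3/F4 TT untreated
  -> R1 @ bar 3 tick 0 v(0, 1): G3/D4 P5 -> A3/E4 P5 similar
  -> R3 @ bar 4 tick 2 v(0, 1): G3 above F3
  -> R4 @ bar 4 tick 2 v(0, 1): G3/F3 M2 untreated
  -> R7 @ bar 4 tick 2 v(1,): E4->F3 leap 11st
  -> R7 @ bar 4 tick 3 v(1,): F3->E4 leap 11st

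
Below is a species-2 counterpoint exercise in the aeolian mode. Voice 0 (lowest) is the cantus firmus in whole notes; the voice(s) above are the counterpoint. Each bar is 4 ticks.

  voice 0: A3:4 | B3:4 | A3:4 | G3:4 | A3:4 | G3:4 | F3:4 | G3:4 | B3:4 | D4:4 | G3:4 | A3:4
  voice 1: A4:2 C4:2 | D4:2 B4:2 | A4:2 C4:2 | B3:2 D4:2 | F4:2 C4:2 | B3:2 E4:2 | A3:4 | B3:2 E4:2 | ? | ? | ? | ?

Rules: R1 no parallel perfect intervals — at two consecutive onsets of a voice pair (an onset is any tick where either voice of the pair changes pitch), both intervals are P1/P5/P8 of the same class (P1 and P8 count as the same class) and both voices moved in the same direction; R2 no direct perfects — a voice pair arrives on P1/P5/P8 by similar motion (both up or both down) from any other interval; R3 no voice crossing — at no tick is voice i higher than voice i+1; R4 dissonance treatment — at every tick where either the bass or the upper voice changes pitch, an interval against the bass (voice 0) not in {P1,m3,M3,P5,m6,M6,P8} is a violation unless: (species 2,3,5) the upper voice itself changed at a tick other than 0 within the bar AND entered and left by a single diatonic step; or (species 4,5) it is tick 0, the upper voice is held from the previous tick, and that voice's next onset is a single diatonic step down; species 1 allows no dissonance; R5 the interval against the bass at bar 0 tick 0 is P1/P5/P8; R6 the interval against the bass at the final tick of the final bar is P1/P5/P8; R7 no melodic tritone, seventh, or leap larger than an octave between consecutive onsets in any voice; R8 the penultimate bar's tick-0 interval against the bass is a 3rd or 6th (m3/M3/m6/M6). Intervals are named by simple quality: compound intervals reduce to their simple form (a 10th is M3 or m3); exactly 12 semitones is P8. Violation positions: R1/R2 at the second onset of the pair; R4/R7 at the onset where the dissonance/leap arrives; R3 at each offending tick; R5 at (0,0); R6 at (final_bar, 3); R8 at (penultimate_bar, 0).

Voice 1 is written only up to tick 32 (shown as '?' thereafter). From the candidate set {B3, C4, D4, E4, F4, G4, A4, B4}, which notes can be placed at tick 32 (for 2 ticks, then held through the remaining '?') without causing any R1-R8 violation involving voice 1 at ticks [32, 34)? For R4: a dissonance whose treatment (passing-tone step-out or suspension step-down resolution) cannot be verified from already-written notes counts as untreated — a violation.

B3: legal
C4: violates R4
D4: legal
E4: violates R4
F4: violates R4
G4: legal
A4: violates R4
B4: violates R2

{B3, D4, G4}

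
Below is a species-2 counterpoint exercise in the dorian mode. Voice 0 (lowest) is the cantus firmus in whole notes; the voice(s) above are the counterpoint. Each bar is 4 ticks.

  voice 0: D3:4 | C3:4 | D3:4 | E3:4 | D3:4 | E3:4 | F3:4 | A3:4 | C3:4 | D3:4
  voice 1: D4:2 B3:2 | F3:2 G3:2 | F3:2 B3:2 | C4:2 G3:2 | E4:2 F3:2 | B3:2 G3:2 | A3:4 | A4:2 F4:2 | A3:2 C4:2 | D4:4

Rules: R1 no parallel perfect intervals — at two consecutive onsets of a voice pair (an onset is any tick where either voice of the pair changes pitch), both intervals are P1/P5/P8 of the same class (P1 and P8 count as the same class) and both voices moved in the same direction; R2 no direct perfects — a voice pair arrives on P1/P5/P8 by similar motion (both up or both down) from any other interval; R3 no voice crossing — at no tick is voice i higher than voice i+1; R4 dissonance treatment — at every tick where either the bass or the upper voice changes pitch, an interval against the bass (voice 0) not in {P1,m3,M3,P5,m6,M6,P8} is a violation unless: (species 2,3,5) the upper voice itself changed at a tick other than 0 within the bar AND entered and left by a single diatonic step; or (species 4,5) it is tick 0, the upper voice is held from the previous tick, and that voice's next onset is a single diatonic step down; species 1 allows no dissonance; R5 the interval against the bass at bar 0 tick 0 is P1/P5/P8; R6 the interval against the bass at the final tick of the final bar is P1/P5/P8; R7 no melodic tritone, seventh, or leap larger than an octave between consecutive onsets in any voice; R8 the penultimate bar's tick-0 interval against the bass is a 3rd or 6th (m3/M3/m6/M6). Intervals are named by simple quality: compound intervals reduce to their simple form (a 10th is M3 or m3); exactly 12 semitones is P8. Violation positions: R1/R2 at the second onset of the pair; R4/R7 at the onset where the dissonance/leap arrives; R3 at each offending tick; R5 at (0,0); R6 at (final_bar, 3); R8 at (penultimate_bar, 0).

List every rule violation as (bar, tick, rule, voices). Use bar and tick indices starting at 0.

bar 0: v0=D3 v1=D4 downbeat P8
bar 1: v0=C3 v1=F3 downbeat P4
bar 2: v0=D3 v1=F3 downbeat m3
bar 3: v0=E3 v1=C4 downbeat m6
bar 4: v0=D3 v1=E4 downbeat M2
bar 5: v0=E3 v1=B3 downbeat P5
bar 6: v0=F3 v1=A3 downbeat M3
bar 7: v0=A3 v1=A4 downbeat P8
bar 8: v0=C3 v1=A3 downbeat M6
bar 9: v0=D3 v1=D4 downbeat P8
  -> R4 @ bar 1 tick 0 v(0, 1): C3/F3 P4 untreated
  -> R7 @ bar 1 tick 0 v(1,): B3->F3 leap 6st
  -> R7 @ bar 2 tick 2 v(1,): F3->B3 leap 6st
  -> R4 @ bar 4 tick 0 v(0, 1): D3/E4 M2 untreated
  -> R7 @ bar 4 tick 2 v(1,): E4->F3 leap 11st
  -> R2 @ bar 5 tick 0 v(0, 1): D3/F3 m3 -> E3/B3 P5 similar
  -> R7 @ bar 5 tick 0 v(1,): F3->B3 leap 6st
  -> R2 @ bar 7 tick 0 v(0, 1): F3/A3 M3 -> A3/A4 P8 similar
  -> R1 @ bar 9 tick 0 v(0, 1): C3/C4 P8 -> D3/D4 P8 similar

(1, 0, R4, (0, 1))
(1, 0, R7, (1,))
(2, 2, R7, (1,))
(4, 0, R4, (0, 1))
(4, 2, R7, (1,))
(5, 0, R2, (0, 1))
(5, 0, R7, (1,))
(7, 0, R2, (0, 1))
(9, 0, R1, (0, 1))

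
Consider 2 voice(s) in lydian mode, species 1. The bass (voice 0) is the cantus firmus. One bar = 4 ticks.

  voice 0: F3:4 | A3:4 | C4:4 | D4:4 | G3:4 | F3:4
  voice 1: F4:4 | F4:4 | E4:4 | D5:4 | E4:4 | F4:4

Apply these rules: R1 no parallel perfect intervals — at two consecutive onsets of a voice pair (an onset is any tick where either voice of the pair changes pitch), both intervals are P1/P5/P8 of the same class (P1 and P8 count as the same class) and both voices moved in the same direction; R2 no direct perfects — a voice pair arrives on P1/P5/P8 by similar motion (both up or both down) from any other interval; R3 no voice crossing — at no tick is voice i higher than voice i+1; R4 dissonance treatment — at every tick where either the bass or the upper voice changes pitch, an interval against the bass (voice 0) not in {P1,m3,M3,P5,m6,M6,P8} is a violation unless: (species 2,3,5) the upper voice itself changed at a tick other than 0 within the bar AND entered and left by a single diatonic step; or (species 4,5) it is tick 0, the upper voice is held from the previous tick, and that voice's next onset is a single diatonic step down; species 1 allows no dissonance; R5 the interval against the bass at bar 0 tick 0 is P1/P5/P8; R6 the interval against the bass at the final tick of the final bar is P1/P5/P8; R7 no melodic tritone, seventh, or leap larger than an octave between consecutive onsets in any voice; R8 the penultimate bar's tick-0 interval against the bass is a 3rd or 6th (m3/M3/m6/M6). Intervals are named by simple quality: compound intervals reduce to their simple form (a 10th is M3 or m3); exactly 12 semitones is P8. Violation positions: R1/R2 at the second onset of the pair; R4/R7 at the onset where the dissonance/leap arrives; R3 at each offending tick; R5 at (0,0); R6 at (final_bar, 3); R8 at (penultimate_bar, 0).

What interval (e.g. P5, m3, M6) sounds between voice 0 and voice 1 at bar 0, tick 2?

P8

voice 0=F3 voice 1=F4 -> P8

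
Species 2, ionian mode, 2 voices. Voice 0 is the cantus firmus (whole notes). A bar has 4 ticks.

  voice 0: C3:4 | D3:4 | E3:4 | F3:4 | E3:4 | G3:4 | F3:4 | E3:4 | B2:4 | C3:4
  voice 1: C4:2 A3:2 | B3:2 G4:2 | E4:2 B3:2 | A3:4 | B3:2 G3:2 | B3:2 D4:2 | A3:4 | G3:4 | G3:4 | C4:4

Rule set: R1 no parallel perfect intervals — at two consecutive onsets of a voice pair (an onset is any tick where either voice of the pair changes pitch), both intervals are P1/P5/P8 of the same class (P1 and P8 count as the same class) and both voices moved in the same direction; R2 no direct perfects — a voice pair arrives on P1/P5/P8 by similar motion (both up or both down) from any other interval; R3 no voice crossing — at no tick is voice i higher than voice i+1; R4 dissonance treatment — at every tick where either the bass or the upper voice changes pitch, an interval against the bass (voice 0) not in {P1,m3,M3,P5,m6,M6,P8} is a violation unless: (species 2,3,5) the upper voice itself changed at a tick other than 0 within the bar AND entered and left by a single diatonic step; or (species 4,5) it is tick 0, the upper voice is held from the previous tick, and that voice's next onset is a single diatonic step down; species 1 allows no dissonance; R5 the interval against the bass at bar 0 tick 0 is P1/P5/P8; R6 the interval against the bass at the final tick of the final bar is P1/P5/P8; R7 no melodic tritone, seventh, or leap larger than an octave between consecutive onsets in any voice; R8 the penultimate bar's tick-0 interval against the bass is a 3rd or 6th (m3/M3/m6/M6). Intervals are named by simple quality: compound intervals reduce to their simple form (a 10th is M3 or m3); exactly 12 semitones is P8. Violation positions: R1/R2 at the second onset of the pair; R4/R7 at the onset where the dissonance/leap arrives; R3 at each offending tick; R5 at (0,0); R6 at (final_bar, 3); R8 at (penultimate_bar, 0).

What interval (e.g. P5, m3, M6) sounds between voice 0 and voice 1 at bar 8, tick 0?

m6

voice 0=B2 voice 1=G3 -> m6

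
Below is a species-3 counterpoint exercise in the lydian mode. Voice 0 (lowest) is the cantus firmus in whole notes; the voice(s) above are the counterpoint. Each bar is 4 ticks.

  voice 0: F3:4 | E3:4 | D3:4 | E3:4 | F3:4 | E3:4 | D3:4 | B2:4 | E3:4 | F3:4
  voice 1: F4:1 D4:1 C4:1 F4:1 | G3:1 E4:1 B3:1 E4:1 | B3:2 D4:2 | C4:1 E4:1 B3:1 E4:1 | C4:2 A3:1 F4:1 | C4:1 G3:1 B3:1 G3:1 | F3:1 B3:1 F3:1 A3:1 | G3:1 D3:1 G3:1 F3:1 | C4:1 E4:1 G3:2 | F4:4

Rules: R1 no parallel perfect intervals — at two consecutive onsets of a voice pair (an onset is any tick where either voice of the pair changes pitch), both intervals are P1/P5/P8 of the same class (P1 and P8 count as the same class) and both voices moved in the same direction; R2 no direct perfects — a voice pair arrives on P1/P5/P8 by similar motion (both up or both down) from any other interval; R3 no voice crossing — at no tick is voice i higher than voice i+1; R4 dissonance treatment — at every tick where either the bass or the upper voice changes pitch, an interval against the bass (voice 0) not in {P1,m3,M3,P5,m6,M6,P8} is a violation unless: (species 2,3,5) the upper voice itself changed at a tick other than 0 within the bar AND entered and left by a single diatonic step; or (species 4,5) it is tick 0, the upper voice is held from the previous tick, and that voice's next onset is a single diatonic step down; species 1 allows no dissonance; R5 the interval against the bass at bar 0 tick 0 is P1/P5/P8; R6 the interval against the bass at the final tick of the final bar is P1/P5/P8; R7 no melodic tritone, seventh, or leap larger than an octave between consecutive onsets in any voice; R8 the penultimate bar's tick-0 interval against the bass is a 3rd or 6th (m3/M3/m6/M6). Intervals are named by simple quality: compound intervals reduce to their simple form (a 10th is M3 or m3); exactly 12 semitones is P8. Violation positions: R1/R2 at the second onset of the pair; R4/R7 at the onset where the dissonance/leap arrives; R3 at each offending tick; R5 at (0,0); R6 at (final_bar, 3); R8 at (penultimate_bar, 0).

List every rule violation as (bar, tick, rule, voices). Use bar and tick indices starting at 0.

(1, 0, R7, (1,))
(6, 1, R7, (1,))
(6, 2, R7, (1,))
(7, 3, R4, (0, 1))
(9, 0, R2, (0, 1))
(9, 0, R7, (1,))

bar 0: v0=F3 v1=F4 downbeat P8
bar 1: v0=E3 v1=G3 downbeat m3
bar 2: v0=D3 v1=B3 downbeat M6
bar 3: v0=E3 v1=C4 downbeat m6
bar 4: v0=F3 v1=C4 downbeat P5
bar 5: v0=E3 v1=C4 downbeat m6
bar 6: v0=D3 v1=F3 downbeat m3
bar 7: v0=B2 v1=G3 downbeat m6
bar 8: v0=E3 v1=C4 downbeat m6
bar 9: v0=F3 v1=F4 downbeat P8
  -> R7 @ bar 1 tick 0 v(1,): F4->G3 leap 10st
  -> R7 @ bar 6 tick 1 v(1,): F3->B3 leap 6st
  -> R7 @ bar 6 tick 2 v(1,): B3->F3 leap 6st
  -> R4 @ bar 7 tick 3 v(0, 1): B2/F3 TT untreated
  -> R2 @ bar 9 tick 0 v(0, 1): E3/G3 m3 -> F3/F4 P8 similar
  -> R7 @ bar 9 tick 0 v(1,): G3->F4 leap 10st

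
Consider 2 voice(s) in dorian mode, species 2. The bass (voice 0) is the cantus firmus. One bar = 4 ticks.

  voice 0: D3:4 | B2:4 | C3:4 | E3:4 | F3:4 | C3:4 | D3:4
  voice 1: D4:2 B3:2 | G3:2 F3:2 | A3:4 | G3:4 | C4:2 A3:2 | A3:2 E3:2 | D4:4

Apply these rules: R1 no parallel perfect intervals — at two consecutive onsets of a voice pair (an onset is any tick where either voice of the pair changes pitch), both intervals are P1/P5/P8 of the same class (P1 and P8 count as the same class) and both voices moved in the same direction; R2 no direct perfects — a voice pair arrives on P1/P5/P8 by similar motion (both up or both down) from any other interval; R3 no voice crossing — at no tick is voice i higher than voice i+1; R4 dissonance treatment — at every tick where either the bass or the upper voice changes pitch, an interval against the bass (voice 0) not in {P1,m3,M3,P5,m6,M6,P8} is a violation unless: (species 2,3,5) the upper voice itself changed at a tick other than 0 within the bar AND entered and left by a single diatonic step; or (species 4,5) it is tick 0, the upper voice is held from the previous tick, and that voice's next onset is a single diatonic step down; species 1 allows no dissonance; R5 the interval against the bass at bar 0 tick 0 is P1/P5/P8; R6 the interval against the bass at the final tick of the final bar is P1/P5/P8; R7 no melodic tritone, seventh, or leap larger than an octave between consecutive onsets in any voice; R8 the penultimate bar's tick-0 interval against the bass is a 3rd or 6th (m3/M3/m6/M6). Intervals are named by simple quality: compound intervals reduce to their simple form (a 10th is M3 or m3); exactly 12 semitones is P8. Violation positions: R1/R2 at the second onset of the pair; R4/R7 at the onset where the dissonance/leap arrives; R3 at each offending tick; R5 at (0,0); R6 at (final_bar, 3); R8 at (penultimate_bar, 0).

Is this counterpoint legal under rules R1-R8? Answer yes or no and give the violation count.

No (4 violations)

bar 0: v0=D3 v1=D4 (P8)
bar 1: v0=B2 v1=G3 (m6)
bar 2: v0=C3 v1=A3 (M6)
bar 3: v0=E3 v1=G3 (m3)
bar 4: v0=F3 v1=C4 (P5)
bar 5: v0=C3 v1=A3 (M6)
bar 6: v0=D3 v1=D4 (P8)
  R4 @ bar1.2: B2/F3 TT untreated
  R2 @ bar4.0: E3/G3 m3 -> F3/C4 P5 similar
  R2 @ bar6.0: C3/E3 M3 -> D3/D4 P8 similar
  R7 @ bar6.0: E3->D4 leap 10st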